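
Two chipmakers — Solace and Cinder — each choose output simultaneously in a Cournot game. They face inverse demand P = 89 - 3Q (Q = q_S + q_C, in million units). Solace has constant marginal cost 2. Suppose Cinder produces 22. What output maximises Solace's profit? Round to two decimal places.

3.50

With the rival's output fixed at 22, Solace's profit is π_S = (89 - 3·22 - 3q_S)q_S - (2q_S) = (23 - 3q_S)q_S - (2q_S).
∂π_S/∂q_S = 21 - 6q_S = 0, so q_S = 7/2.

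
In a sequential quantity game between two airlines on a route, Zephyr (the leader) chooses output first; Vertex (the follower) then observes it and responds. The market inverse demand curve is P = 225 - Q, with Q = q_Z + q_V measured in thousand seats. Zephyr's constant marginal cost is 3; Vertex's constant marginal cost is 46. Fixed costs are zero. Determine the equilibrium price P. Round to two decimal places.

69.25

Solve by backward induction. Given q_Z, the follower Vertex maximises π_V = (225 - q_Z - q_V)q_V - 46q_V.
Setting the follower's marginal profit to zero, 179 - q_Z - 2q_V = 0, i.e. q_V = (179 - q_Z)/2.
Zephyr substitutes q_V(q_Z) into its own profit: π_Z = q_Z(225 - q_Z - (179 - q_Z)/2) - 3q_Z = (271/2 - (1/2)q_Z)q_Z - 3q_Z.
Leader FOC: 265/2 - q_Z = 0, so q_Z = 265/2.
Then q_V = (179 - 265/2)/2 = 93/4.
Total output Q = 623/4, so price P = 225 - 623/4 = 277/4.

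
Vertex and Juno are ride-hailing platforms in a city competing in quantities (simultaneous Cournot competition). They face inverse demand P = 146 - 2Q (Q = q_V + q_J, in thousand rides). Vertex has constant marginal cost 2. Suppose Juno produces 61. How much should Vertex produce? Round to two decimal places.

5.50

With the rival's output fixed at 61, Vertex's profit is π_V = (146 - 2·61 - 2q_V)q_V - (2q_V) = (24 - 2q_V)q_V - (2q_V).
∂π_V/∂q_V = 22 - 4q_V = 0, so q_V = 11/2.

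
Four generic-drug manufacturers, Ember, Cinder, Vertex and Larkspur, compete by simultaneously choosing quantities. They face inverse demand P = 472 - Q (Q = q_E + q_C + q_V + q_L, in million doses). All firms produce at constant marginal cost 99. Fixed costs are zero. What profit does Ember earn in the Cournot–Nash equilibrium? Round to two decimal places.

5565.16

A representative firm's profit is π_i = q_i(472 - Q) - 99q_i.
First-order condition (treating rivals' output as given): 373 - 2q_i - Σ_{j≠i} q_j = 0.
With identical firms every q_j equals q_i, so Σ_{j≠i} q_j = 3q_i and 373 = 5q_i, giving q_i = 373/5.
Price P = 472 - 1492/5 = 868/5.
Ember's profit: (868/5 - 99)·(373/5) = 5565.1600.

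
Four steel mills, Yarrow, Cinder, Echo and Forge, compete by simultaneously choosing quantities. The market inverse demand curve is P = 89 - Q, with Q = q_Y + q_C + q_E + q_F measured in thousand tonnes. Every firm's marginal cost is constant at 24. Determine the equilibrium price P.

Each firm earns π_i = (89 - Q)q_i - 24q_i.
Setting ∂π_i/∂q_i = 0 with rivals' quantities fixed: 65 - 2q_i - Σ_{j≠i} q_j = 0.
By symmetry each firm produces the same amount; substituting Σ_{j≠i} q_j = 3q_i yields q_i = 65/5 = 13.
Total output Q = 52, so price P = 89 - 52 = 37.

37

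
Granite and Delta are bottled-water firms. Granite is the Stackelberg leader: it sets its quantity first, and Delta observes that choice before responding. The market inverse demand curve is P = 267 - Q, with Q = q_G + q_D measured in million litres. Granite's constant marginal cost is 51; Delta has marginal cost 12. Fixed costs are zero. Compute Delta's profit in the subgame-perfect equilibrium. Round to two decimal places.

6930.56

The follower Delta best-responds to any q_G: π_D = (267 - Q)q_D - 12q_D.
∂π_D/∂q_D = 255 - q_G - 2q_D = 0 gives the reaction function q_D = (255 - q_G)/2.
The leader anticipates this reaction. Substituting into P = 267 - Q gives P = 279/2 - (1/2)q_G, so π_G = (279/2 - (1/2)q_G)q_G - 51q_G.
The leader's first-order condition 177/2 - q_G = 0 yields q_G = 177/2.
Then q_D = (255 - 177/2)/2 = 333/4.
Price P = 267 - 687/4 = 381/4.
Delta's profit: (381/4 - 12)·(333/4) = 6930.5625.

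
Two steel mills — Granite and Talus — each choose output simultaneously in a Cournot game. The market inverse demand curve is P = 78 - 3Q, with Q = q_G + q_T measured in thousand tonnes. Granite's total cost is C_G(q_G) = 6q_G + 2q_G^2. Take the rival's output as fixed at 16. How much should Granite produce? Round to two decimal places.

With the rival's output fixed at 16, Granite's profit is π_G = (78 - 3·16 - 3q_G)q_G - (6q_G + 2q_G²) = (30 - 3q_G)q_G - (6q_G + 2q_G²).
∂π_G/∂q_G = 24 - 10q_G = 0, so q_G = 12/5.

2.40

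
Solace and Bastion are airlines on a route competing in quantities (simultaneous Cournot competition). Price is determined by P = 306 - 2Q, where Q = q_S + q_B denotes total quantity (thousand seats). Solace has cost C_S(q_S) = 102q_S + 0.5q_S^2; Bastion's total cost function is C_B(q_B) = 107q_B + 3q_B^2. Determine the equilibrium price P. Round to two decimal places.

Solace's profit: π_S = (306 - 2Q)q_S - (102q_S + (1/2)q_S²). Setting ∂π_S/∂q_S = 0: 204 - 5q_S - 2(q_B) = 0.
Bastion's first-order condition: 199 - 10q_B - 2(q_S) = 0.
So q_S = (204 - 2q_B)/5 and q_B = (199 - 2q_S)/10.
Solving the pair: q_S = 821/23, q_B = 587/46.
Total output Q = 48.4565, so price P = 306 - 2·48.4565 = 209.0870.

209.09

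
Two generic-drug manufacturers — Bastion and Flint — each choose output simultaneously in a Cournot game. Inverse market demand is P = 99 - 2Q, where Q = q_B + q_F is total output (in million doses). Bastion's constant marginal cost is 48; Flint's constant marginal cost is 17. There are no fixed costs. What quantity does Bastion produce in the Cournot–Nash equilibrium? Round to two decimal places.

3.33

Bastion's profit: π_B = (99 - 2Q)q_B - (48q_B). Setting ∂π_B/∂q_B = 0: 51 - 4q_B - 2(q_F) = 0.
Flint's profit: π_F = (99 - 2Q)q_F - (17q_F). Setting ∂π_F/∂q_F = 0: 82 - 4q_F - 2(q_B) = 0.
So q_B = (51 - 2q_F)/4 and q_F = (82 - 2q_B)/4.
Solving the pair: q_B = 10/3, q_F = 113/6.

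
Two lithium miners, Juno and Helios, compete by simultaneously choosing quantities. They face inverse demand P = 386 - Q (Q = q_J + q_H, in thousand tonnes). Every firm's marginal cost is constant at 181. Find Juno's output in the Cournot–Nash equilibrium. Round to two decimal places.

68.33

A representative firm's profit is π_i = q_i(386 - Q) - 181q_i.
First-order condition (treating rivals' output as given): 205 - 2q_i - q_j = 0.
By symmetry each firm produces the same amount; substituting q_j = q_i yields q_i = 205/3.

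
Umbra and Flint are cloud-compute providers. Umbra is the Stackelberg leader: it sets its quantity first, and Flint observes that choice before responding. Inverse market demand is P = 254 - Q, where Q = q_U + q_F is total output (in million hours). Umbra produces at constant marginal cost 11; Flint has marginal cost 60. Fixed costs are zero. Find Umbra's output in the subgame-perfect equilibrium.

146

The follower Flint best-responds to any q_U: π_F = (254 - Q)q_F - 60q_F.
Setting the follower's marginal profit to zero, 194 - q_U - 2q_F = 0, i.e. q_F = (194 - q_U)/2.
The leader anticipates this reaction. Substituting into P = 254 - Q gives P = 157 - (1/2)q_U, so π_U = (157 - (1/2)q_U)q_U - 11q_U.
Leader FOC: 146 - q_U = 0, so q_U = 146.
Then q_F = (194 - 146)/2 = 24.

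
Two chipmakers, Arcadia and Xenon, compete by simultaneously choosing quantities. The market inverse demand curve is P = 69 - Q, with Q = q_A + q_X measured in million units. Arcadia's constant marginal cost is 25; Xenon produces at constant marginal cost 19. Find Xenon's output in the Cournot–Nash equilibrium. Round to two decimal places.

Arcadia's profit: π_A = (69 - Q)q_A - (25q_A). Setting ∂π_A/∂q_A = 0: 44 - 2q_A - (q_X) = 0.
Xenon's profit: π_X = (69 - Q)q_X - (19q_X). Setting ∂π_X/∂q_X = 0: 50 - 2q_X - (q_A) = 0.
So q_A = (44 - q_X)/2 and q_X = (50 - q_A)/2.
Substituting one into the other gives q_A = 38/3 and q_X = 56/3.

18.67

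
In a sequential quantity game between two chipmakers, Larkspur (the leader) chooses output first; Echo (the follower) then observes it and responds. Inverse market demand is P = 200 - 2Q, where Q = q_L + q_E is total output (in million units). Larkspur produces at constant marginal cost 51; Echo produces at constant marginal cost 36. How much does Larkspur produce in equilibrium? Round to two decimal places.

The follower Echo best-responds to any q_L: π_E = (200 - 2Q)q_E - 36q_E.
∂π_E/∂q_E = 164 - 2q_L - 4q_E = 0 gives the reaction function q_E = (164 - 2q_L)/4.
The leader anticipates this reaction. Substituting into P = 200 - 2Q gives P = 118 - q_L, so π_L = (118 - q_L)q_L - 51q_L.
The leader's first-order condition 67 - 2q_L = 0 yields q_L = 67/2.
Then q_E = (164 - 2·(67/2))/4 = 97/4.

33.50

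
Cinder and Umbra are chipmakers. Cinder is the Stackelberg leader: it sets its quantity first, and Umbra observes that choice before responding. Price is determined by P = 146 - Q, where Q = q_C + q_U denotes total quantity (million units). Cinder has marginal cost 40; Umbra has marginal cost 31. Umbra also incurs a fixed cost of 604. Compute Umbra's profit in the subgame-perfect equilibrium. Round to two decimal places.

The follower Umbra best-responds to any q_C: π_U = (146 - Q)q_U - 31q_U.
Setting the follower's marginal profit to zero, 115 - q_C - 2q_U = 0, i.e. q_U = (115 - q_C)/2.
The leader anticipates this reaction. Substituting into P = 146 - Q gives P = 177/2 - (1/2)q_C, so π_C = (177/2 - (1/2)q_C)q_C - 40q_C.
Maximising: ∂π_C/∂q_C = 97/2 - q_C = 0, giving q_C = 97/2.
Then q_U = (115 - 97/2)/2 = 133/4.
Price P = 146 - 327/4 = 257/4.
Umbra's profit: (257/4 - 31)·(133/4) - 604 = 501.5625.

501.56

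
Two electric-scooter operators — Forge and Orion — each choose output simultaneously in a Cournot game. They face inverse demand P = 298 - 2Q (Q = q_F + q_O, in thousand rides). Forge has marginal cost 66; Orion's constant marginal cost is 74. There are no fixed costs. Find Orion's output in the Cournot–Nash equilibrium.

Forge's profit: π_F = (298 - 2Q)q_F - (66q_F). Setting ∂π_F/∂q_F = 0: 232 - 4q_F - 2(q_O) = 0.
Orion's profit: π_O = (298 - 2Q)q_O - (74q_O). Setting ∂π_O/∂q_O = 0: 224 - 4q_O - 2(q_F) = 0.
Best responses: q_F = (232 - 2q_O)/4, q_O = (224 - 2q_F)/4.
Solving the pair: q_F = 40, q_O = 36.

36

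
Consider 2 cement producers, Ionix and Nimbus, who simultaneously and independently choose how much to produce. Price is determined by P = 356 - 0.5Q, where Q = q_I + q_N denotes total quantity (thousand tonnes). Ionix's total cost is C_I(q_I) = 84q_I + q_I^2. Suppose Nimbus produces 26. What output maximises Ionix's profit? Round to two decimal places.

With the rival's output fixed at 26, Ionix's profit is π_I = (356 - (1/2)·26 - (1/2)q_I)q_I - (84q_I + q_I²) = (343 - (1/2)q_I)q_I - (84q_I + q_I²).
∂π_I/∂q_I = 259 - 3q_I = 0, so q_I = 259/3.

86.33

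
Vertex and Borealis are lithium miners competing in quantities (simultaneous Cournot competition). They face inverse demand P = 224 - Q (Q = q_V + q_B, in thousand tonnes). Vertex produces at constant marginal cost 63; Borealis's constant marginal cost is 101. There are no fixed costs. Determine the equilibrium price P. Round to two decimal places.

129.33

Vertex's profit: π_V = (224 - Q)q_V - (63q_V). Setting ∂π_V/∂q_V = 0: 161 - 2q_V - (q_B) = 0.
Borealis's first-order condition: 123 - 2q_B - (q_V) = 0.
So q_V = (161 - q_B)/2 and q_B = (123 - q_V)/2.
Substituting one into the other gives q_V = 199/3 and q_B = 85/3.
Total output Q = 284/3, so price P = 224 - 284/3 = 388/3.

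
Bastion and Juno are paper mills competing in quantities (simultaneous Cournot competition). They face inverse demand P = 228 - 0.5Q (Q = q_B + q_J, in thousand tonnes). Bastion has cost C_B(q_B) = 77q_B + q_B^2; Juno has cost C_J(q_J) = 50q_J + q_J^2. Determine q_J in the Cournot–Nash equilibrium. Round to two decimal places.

52.40

Bastion's profit: π_B = (228 - 0.5Q)q_B - (77q_B + q_B²). Setting ∂π_B/∂q_B = 0: 151 - 3q_B - (1/2)(q_J) = 0.
Juno's profit: π_J = (228 - 0.5Q)q_J - (50q_J + q_J²). Setting ∂π_J/∂q_J = 0: 178 - 3q_J - (1/2)(q_B) = 0.
Best responses: q_B = (151 - (1/2)q_J)/3, q_J = (178 - (1/2)q_B)/3.
Substituting one into the other gives q_B = 208/5 and q_J = 262/5.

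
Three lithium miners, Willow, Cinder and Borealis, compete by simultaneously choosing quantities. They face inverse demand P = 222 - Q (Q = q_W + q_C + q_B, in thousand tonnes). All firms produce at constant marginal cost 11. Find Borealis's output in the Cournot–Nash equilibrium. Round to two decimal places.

52.75

Each firm earns π_i = (222 - Q)q_i - 11q_i.
Setting ∂π_i/∂q_i = 0 with rivals' quantities fixed: 211 - 2q_i - Σ_{j≠i} q_j = 0.
By symmetry each firm produces the same amount; substituting Σ_{j≠i} q_j = 2q_i yields q_i = 211/4.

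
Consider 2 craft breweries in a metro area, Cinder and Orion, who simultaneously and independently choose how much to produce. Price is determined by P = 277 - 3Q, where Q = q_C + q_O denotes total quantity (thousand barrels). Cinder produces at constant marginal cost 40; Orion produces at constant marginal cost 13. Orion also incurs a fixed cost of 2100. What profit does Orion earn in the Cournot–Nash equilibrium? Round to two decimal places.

Cinder's profit: π_C = (277 - 3Q)q_C - (40q_C). Setting ∂π_C/∂q_C = 0: 237 - 6q_C - 3(q_O) = 0.
Orion's profit: π_O = (277 - 3Q)q_O - (13q_O). Setting ∂π_O/∂q_O = 0: 264 - 6q_O - 3(q_C) = 0.
So q_C = (237 - 3q_O)/6 and q_O = (264 - 3q_C)/6.
Substituting one into the other gives q_C = 70/3 and q_O = 97/3.
Price P = 277 - 3·(167/3) = 110.
Orion's profit: (110 - 13)·(97/3) - 2100 = 1036.3333.

1036.33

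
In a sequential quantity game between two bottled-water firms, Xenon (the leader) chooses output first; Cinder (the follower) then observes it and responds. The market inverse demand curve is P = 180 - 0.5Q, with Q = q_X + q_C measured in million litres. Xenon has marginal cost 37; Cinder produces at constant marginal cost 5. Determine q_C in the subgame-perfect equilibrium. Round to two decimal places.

119.50

Solve by backward induction. Given q_X, the follower Cinder maximises π_C = (180 - (1/2)q_X - (1/2)q_C)q_C - 5q_C.
Setting the follower's marginal profit to zero, 175 - (1/2)q_X - q_C = 0, i.e. q_C = (175 - (1/2)q_X).
The leader anticipates this reaction. Substituting into P = 180 - 0.5Q gives P = 185/2 - (1/4)q_X, so π_X = (185/2 - (1/4)q_X)q_X - 37q_X.
The leader's first-order condition 111/2 - (1/2)q_X = 0 yields q_X = 111.
Then q_C = (175 - (1/2)·111) = 239/2.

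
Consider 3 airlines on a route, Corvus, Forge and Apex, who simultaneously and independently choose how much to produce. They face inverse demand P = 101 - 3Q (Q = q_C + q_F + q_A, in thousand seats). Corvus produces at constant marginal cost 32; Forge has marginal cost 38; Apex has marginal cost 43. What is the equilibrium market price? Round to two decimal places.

Corvus's profit: π_C = (101 - 3Q)q_C - (32q_C). Setting ∂π_C/∂q_C = 0: 69 - 6q_C - 3(q_F + q_A) = 0.
Forge's profit: π_F = (101 - 3Q)q_F - (38q_F). Setting ∂π_F/∂q_F = 0: 63 - 6q_F - 3(q_C + q_A) = 0.
Apex's profit: π_A = (101 - 3Q)q_A - (43q_A). Setting ∂π_A/∂q_A = 0: 58 - 6q_A - 3(q_C + q_F) = 0.
Summing all 3 equations gives 190 − 12Q = 0, hence Q = 95/6.
Back-substituting: q_C = (69 − 95/2)/3 = 43/6, q_F = (63 − 95/2)/3 = 31/6, q_A = (58 − 95/2)/3 = 7/2.
Total output Q = 95/6, so price P = 101 - 3·(95/6) = 107/2.

53.50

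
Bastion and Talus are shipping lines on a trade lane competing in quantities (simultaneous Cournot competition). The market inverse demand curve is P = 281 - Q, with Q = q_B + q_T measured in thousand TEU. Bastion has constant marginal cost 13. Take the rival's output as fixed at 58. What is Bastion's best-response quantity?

With the rival's output fixed at 58, Bastion's profit is π_B = (281 - 58 - q_B)q_B - (13q_B) = (223 - q_B)q_B - (13q_B).
∂π_B/∂q_B = 210 - 2q_B = 0, so q_B = 105.

105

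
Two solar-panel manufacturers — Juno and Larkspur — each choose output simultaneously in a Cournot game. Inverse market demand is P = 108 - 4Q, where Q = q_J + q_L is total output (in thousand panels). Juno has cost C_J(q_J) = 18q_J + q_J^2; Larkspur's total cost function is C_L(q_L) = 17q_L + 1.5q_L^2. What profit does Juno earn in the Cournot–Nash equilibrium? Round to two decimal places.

221.75

Juno's profit: π_J = (108 - 4Q)q_J - (18q_J + q_J²). Setting ∂π_J/∂q_J = 0: 90 - 10q_J - 4(q_L) = 0.
Larkspur's profit: π_L = (108 - 4Q)q_L - (17q_L + (3/2)q_L²). Setting ∂π_L/∂q_L = 0: 91 - 11q_L - 4(q_J) = 0.
Best responses: q_J = (90 - 4q_L)/10, q_L = (91 - 4q_J)/11.
Solving the pair: q_J = 313/47, q_L = 275/47.
Price P = 108 - 4·(588/47) = 57.9574.
Juno's profit: 57.9574·(313/47) - 18·(313/47) - (313/47)² = 221.7497.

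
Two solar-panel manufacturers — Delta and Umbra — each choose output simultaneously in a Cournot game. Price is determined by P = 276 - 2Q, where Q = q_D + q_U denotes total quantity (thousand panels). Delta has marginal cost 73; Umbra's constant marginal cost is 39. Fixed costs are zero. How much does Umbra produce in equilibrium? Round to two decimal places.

Delta's profit: π_D = (276 - 2Q)q_D - (73q_D). Setting ∂π_D/∂q_D = 0: 203 - 4q_D - 2(q_U) = 0.
Umbra's profit: π_U = (276 - 2Q)q_U - (39q_U). Setting ∂π_U/∂q_U = 0: 237 - 4q_U - 2(q_D) = 0.
Best responses: q_D = (203 - 2q_U)/4, q_U = (237 - 2q_D)/4.
Substituting one into the other gives q_D = 169/6 and q_U = 271/6.

45.17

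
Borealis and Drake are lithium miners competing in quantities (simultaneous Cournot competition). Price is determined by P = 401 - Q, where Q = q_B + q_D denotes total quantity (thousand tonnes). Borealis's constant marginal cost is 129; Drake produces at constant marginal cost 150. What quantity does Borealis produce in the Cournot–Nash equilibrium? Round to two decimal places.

97.67

Borealis's profit: π_B = (401 - Q)q_B - (129q_B). Setting ∂π_B/∂q_B = 0: 272 - 2q_B - (q_D) = 0.
Drake's first-order condition: 251 - 2q_D - (q_B) = 0.
Best responses: q_B = (272 - q_D)/2, q_D = (251 - q_B)/2.
Substituting one into the other gives q_B = 293/3 and q_D = 230/3.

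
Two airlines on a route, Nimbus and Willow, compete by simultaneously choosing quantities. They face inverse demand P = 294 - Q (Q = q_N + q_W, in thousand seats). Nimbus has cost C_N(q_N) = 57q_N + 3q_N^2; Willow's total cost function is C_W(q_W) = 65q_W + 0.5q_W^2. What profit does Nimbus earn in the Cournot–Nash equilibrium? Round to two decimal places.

Nimbus's profit: π_N = (294 - Q)q_N - (57q_N + 3q_N²). Setting ∂π_N/∂q_N = 0: 237 - 8q_N - (q_W) = 0.
Willow's profit: π_W = (294 - Q)q_W - (65q_W + (1/2)q_W²). Setting ∂π_W/∂q_W = 0: 229 - 3q_W - (q_N) = 0.
So q_N = (237 - q_W)/8 and q_W = (229 - q_N)/3.
Solving the pair: q_N = 482/23, q_W = 1595/23.
Price P = 294 - 90.3043 = 203.6957.
Nimbus's profit: 203.6957·(482/23) - 57·(482/23) - 3(482/23)² = 1756.7032.

1756.70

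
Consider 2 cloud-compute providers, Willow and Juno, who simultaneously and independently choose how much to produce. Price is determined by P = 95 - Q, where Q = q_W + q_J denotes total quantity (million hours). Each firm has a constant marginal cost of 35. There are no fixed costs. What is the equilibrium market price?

55

A representative firm's profit is π_i = q_i(95 - Q) - 35q_i.
Setting ∂π_i/∂q_i = 0 with rivals' quantities fixed: 60 - 2q_i - q_j = 0.
By symmetry each firm produces the same amount; substituting q_j = q_i yields q_i = 60/3 = 20.
Total output Q = 40, so price P = 95 - 40 = 55.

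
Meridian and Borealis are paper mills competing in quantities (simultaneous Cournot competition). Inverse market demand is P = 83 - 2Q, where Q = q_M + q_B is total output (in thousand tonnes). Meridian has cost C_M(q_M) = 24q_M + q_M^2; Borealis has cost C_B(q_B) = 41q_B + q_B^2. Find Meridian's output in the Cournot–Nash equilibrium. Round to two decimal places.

8.44

Meridian's profit: π_M = (83 - 2Q)q_M - (24q_M + q_M²). Setting ∂π_M/∂q_M = 0: 59 - 6q_M - 2(q_B) = 0.
Borealis's profit: π_B = (83 - 2Q)q_B - (41q_B + q_B²). Setting ∂π_B/∂q_B = 0: 42 - 6q_B - 2(q_M) = 0.
Best responses: q_M = (59 - 2q_B)/6, q_B = (42 - 2q_M)/6.
Substituting one into the other gives q_M = 135/16 and q_B = 67/16.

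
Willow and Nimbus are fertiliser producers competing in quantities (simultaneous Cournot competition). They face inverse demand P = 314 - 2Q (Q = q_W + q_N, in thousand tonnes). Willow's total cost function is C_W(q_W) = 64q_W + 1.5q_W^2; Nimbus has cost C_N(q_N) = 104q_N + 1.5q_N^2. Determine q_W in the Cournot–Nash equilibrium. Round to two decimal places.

29.56

Willow's profit: π_W = (314 - 2Q)q_W - (64q_W + (3/2)q_W²). Setting ∂π_W/∂q_W = 0: 250 - 7q_W - 2(q_N) = 0.
Nimbus's profit: π_N = (314 - 2Q)q_N - (104q_N + (3/2)q_N²). Setting ∂π_N/∂q_N = 0: 210 - 7q_N - 2(q_W) = 0.
Best responses: q_W = (250 - 2q_N)/7, q_N = (210 - 2q_W)/7.
Solving the pair: q_W = 266/9, q_N = 194/9.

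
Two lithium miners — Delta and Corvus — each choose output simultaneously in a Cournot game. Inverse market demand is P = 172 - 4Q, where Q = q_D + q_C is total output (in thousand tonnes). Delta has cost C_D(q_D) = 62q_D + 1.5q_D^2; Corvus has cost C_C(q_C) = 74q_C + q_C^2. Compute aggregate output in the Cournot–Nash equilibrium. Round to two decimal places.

Delta's profit: π_D = (172 - 4Q)q_D - (62q_D + (3/2)q_D²). Setting ∂π_D/∂q_D = 0: 110 - 11q_D - 4(q_C) = 0.
Corvus's profit: π_C = (172 - 4Q)q_C - (74q_C + q_C²). Setting ∂π_C/∂q_C = 0: 98 - 10q_C - 4(q_D) = 0.
So q_D = (110 - 4q_C)/11 and q_C = (98 - 4q_D)/10.
Solving the pair: q_D = 354/47, q_C = 319/47.
Total output Q = 354/47 + 319/47 = 673/47.

14.32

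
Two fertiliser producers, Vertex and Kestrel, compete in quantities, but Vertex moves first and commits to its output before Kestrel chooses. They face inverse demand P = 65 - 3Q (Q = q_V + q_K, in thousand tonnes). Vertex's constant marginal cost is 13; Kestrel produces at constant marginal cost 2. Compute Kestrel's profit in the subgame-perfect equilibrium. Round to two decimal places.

150.52

The follower Kestrel best-responds to any q_V: π_K = (65 - 3Q)q_K - 2q_K.
∂π_K/∂q_K = 63 - 3q_V - 6q_K = 0 gives the reaction function q_K = (63 - 3q_V)/6.
Vertex substitutes q_K(q_V) into its own profit: π_V = q_V(65 - 3q_V - (63 - 3q_V)/2) - 13q_V = (67/2 - (3/2)q_V)q_V - 13q_V.
The leader's first-order condition 41/2 - 3q_V = 0 yields q_V = 41/6.
Then q_K = (63 - 3·(41/6))/6 = 85/12.
Price P = 65 - 3·(167/12) = 93/4.
Kestrel's profit: (93/4 - 2)·(85/12) = 150.5208.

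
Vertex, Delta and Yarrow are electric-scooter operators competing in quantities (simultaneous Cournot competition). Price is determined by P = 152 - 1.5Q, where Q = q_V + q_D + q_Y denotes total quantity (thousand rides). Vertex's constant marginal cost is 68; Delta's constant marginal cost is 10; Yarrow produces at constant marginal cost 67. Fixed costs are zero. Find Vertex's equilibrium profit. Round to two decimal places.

26.04

Vertex's profit: π_V = (152 - 1.5Q)q_V - (68q_V). Setting ∂π_V/∂q_V = 0: 84 - 3q_V - (3/2)(q_D + q_Y) = 0.
Delta's profit: π_D = (152 - 1.5Q)q_D - (10q_D). Setting ∂π_D/∂q_D = 0: 142 - 3q_D - (3/2)(q_V + q_Y) = 0.
Yarrow's first-order condition: 85 - 3q_Y - (3/2)(q_V + q_D) = 0.
Summing all 3 equations gives 311 − 6Q = 0, hence Q = 311/6.
Back-substituting: q_V = (84 − 311/4)/(3/2) = 25/6, q_D = (142 − 311/4)/(3/2) = 257/6, q_Y = (85 − 311/4)/(3/2) = 29/6.
Price P = 152 - (3/2)·(311/6) = 297/4.
Vertex's profit: (297/4 - 68)·(25/6) = 625/24.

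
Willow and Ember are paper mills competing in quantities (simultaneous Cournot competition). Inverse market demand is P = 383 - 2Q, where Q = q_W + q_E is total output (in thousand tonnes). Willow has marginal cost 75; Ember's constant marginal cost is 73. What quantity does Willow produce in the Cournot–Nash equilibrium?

Willow's profit: π_W = (383 - 2Q)q_W - (75q_W). Setting ∂π_W/∂q_W = 0: 308 - 4q_W - 2(q_E) = 0.
Ember's first-order condition: 310 - 4q_E - 2(q_W) = 0.
Rearranging gives the reaction functions q_W = (308 - 2q_E)/4 and q_E = (310 - 2q_W)/4.
Substituting one into the other gives q_W = 51 and q_E = 52.

51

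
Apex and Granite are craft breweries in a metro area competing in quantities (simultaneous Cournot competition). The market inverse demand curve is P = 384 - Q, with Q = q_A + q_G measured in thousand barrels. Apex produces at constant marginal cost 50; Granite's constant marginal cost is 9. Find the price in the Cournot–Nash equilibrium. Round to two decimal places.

147.67

Apex's profit: π_A = (384 - Q)q_A - (50q_A). Setting ∂π_A/∂q_A = 0: 334 - 2q_A - (q_G) = 0.
Granite's first-order condition: 375 - 2q_G - (q_A) = 0.
Best responses: q_A = (334 - q_G)/2, q_G = (375 - q_A)/2.
Solving the pair: q_A = 293/3, q_G = 416/3.
Total output Q = 709/3, so price P = 384 - 709/3 = 443/3.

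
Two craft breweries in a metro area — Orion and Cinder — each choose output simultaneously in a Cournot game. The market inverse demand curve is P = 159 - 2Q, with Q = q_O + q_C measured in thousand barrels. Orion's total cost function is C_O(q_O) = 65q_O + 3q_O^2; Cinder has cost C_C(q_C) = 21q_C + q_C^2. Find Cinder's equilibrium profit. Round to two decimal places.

Orion's profit: π_O = (159 - 2Q)q_O - (65q_O + 3q_O²). Setting ∂π_O/∂q_O = 0: 94 - 10q_O - 2(q_C) = 0.
Cinder's first-order condition: 138 - 6q_C - 2(q_O) = 0.
Rearranging gives the reaction functions q_O = (94 - 2q_C)/10 and q_C = (138 - 2q_O)/6.
Solving the pair: q_O = 36/7, q_C = 149/7.
Price P = 159 - 2·(185/7) = 743/7.
Cinder's profit: (743/7)·(149/7) - 21·(149/7) - (149/7)² = 1359.2449.

1359.24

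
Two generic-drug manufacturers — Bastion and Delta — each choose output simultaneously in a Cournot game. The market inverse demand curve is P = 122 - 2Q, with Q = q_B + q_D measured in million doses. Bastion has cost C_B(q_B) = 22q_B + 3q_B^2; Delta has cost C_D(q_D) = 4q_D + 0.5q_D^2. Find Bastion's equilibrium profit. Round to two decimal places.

164.69

Bastion's profit: π_B = (122 - 2Q)q_B - (22q_B + 3q_B²). Setting ∂π_B/∂q_B = 0: 100 - 10q_B - 2(q_D) = 0.
Delta's profit: π_D = (122 - 2Q)q_D - (4q_D + (1/2)q_D²). Setting ∂π_D/∂q_D = 0: 118 - 5q_D - 2(q_B) = 0.
Best responses: q_B = (100 - 2q_D)/10, q_D = (118 - 2q_B)/5.
Solving the pair: q_B = 132/23, q_D = 490/23.
Price P = 122 - 2·(622/23) = 1562/23.
Bastion's profit: (1562/23)·(132/23) - 22·(132/23) - 3(132/23)² = 164.6881.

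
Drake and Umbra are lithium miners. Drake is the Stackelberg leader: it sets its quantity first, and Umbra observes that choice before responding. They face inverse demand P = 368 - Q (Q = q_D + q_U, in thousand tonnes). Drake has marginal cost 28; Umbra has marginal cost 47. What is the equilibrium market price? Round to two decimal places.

117.75

Solve by backward induction. Given q_D, the follower Umbra maximises π_U = (368 - q_D - q_U)q_U - 47q_U.
∂π_U/∂q_U = 321 - q_D - 2q_U = 0 gives the reaction function q_U = (321 - q_D)/2.
The leader anticipates this reaction. Substituting into P = 368 - Q gives P = 415/2 - (1/2)q_D, so π_D = (415/2 - (1/2)q_D)q_D - 28q_D.
Leader FOC: 359/2 - q_D = 0, so q_D = 359/2.
Then q_U = (321 - 359/2)/2 = 283/4.
Total output Q = 1001/4, so price P = 368 - 1001/4 = 471/4.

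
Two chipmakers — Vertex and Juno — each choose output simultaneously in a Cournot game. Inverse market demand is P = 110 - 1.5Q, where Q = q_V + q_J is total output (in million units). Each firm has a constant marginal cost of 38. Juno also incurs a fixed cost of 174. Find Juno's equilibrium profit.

210

A representative firm's profit is π_i = q_i(110 - 1.5Q) - 38q_i.
First-order condition (treating rivals' output as given): 72 - 3q_i - (3/2)q_j = 0.
By symmetry each firm produces the same amount; substituting q_j = q_i yields q_i = 72/(9/2) = 16.
Price P = 110 - (3/2)·32 = 62.
Juno's profit: (62 - 38)·16 - 174 = 210.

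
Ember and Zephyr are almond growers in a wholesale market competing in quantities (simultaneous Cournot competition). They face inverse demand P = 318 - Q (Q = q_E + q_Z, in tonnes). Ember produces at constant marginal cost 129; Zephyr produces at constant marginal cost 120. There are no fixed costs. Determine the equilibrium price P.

189

Ember's profit: π_E = (318 - Q)q_E - (129q_E). Setting ∂π_E/∂q_E = 0: 189 - 2q_E - (q_Z) = 0.
Zephyr's profit: π_Z = (318 - Q)q_Z - (120q_Z). Setting ∂π_Z/∂q_Z = 0: 198 - 2q_Z - (q_E) = 0.
So q_E = (189 - q_Z)/2 and q_Z = (198 - q_E)/2.
Solving the pair: q_E = 60, q_Z = 69.
Total output Q = 129, so price P = 318 - 129 = 189.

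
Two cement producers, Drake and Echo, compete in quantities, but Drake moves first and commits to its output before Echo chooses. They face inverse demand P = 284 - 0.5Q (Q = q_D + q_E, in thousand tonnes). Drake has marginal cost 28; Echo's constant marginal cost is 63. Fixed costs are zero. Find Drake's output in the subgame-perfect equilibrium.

Solve by backward induction. Given q_D, the follower Echo maximises π_E = (284 - (1/2)q_D - (1/2)q_E)q_E - 63q_E.
∂π_E/∂q_E = 221 - (1/2)q_D - q_E = 0 gives the reaction function q_E = (221 - (1/2)q_D).
The leader anticipates this reaction. Substituting into P = 284 - 0.5Q gives P = 347/2 - (1/4)q_D, so π_D = (347/2 - (1/4)q_D)q_D - 28q_D.
Maximising: ∂π_D/∂q_D = 291/2 - (1/2)q_D = 0, giving q_D = 291.
Then q_E = (221 - (1/2)·291) = 151/2.

291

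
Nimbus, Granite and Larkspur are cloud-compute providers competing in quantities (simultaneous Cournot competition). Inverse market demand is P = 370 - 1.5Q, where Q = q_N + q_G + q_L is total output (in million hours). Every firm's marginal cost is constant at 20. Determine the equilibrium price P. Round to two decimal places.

107.50

A representative firm's profit is π_i = q_i(370 - 1.5Q) - 20q_i.
First-order condition (treating rivals' output as given): 350 - 3q_i - (3/2)·Σ_{j≠i} q_j = 0.
With identical firms every q_j equals q_i, so Σ_{j≠i} q_j = 2q_i and 350 = 6q_i, giving q_i = 175/3.
Total output Q = 175, so price P = 370 - (3/2)·175 = 215/2.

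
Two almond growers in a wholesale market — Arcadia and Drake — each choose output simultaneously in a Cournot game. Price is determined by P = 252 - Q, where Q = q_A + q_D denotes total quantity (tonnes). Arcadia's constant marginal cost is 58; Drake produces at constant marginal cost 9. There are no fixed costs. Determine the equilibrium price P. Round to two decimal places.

Arcadia's profit: π_A = (252 - Q)q_A - (58q_A). Setting ∂π_A/∂q_A = 0: 194 - 2q_A - (q_D) = 0.
Drake's first-order condition: 243 - 2q_D - (q_A) = 0.
So q_A = (194 - q_D)/2 and q_D = (243 - q_A)/2.
Substituting one into the other gives q_A = 145/3 and q_D = 292/3.
Total output Q = 437/3, so price P = 252 - 437/3 = 319/3.

106.33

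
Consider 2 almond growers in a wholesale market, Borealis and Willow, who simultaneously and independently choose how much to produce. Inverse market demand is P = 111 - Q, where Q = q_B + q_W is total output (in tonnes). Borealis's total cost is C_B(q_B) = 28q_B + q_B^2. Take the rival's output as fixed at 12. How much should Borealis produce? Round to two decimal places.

With the rival's output fixed at 12, Borealis's profit is π_B = (111 - 12 - q_B)q_B - (28q_B + q_B²) = (99 - q_B)q_B - (28q_B + q_B²).
∂π_B/∂q_B = 71 - 4q_B = 0, so q_B = 71/4.

17.75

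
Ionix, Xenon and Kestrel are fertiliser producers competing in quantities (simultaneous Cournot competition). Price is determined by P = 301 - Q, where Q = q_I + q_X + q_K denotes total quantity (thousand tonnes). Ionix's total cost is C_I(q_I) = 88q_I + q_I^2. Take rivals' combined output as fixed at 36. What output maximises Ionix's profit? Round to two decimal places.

44.25

With rivals' combined output fixed at 36, Ionix's profit is π_I = (301 - 36 - q_I)q_I - (88q_I + q_I²) = (265 - q_I)q_I - (88q_I + q_I²).
∂π_I/∂q_I = 177 - 4q_I = 0, so q_I = 177/4.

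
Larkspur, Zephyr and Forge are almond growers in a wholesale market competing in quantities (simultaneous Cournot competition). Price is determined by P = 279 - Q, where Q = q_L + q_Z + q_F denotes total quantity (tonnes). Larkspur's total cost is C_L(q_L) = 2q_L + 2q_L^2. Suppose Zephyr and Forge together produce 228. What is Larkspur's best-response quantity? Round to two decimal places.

With rivals' combined output fixed at 228, Larkspur's profit is π_L = (279 - 228 - q_L)q_L - (2q_L + 2q_L²) = (51 - q_L)q_L - (2q_L + 2q_L²).
∂π_L/∂q_L = 49 - 6q_L = 0, so q_L = 49/6.

8.17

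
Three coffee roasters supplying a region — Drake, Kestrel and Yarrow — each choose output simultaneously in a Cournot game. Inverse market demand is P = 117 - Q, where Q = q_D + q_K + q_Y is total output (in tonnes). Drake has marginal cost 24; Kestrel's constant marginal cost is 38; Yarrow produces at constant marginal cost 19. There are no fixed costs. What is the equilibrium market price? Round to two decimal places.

49.50

Drake's profit: π_D = (117 - Q)q_D - (24q_D). Setting ∂π_D/∂q_D = 0: 93 - 2q_D - (q_K + q_Y) = 0.
Kestrel's first-order condition: 79 - 2q_K - (q_D + q_Y) = 0.
Yarrow's profit: π_Y = (117 - Q)q_Y - (19q_Y). Setting ∂π_Y/∂q_Y = 0: 98 - 2q_Y - (q_D + q_K) = 0.
Adding the 3 conditions: 270 − 2Q − 2Q = 0, i.e. Q = 135/2.
Back-substituting: q_D = (93 − 135/2) = 51/2, q_K = (79 − 135/2) = 23/2, q_Y = (98 − 135/2) = 61/2.
Total output Q = 135/2, so price P = 117 - 135/2 = 99/2.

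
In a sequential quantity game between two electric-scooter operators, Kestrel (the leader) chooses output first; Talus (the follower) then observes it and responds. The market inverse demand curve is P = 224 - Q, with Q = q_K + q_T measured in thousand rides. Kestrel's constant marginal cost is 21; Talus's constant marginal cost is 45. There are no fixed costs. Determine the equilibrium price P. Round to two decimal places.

77.75

The follower Talus best-responds to any q_K: π_T = (224 - Q)q_T - 45q_T.
Setting the follower's marginal profit to zero, 179 - q_K - 2q_T = 0, i.e. q_T = (179 - q_K)/2.
Kestrel substitutes q_T(q_K) into its own profit: π_K = q_K(224 - q_K - (179 - q_K)/2) - 21q_K = (269/2 - (1/2)q_K)q_K - 21q_K.
The leader's first-order condition 227/2 - q_K = 0 yields q_K = 227/2.
Then q_T = (179 - 227/2)/2 = 131/4.
Total output Q = 585/4, so price P = 224 - 585/4 = 311/4.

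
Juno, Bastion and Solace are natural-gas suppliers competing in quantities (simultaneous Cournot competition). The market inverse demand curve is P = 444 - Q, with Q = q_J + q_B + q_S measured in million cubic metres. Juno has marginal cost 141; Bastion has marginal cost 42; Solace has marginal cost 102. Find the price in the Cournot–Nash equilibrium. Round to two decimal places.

182.25

Juno's profit: π_J = (444 - Q)q_J - (141q_J). Setting ∂π_J/∂q_J = 0: 303 - 2q_J - (q_B + q_S) = 0.
Bastion's profit: π_B = (444 - Q)q_B - (42q_B). Setting ∂π_B/∂q_B = 0: 402 - 2q_B - (q_J + q_S) = 0.
Solace's first-order condition: 342 - 2q_S - (q_J + q_B) = 0.
Adding the 3 conditions: 1047 − 2Q − 2Q = 0, i.e. Q = 1047/4.
Back-substituting: q_J = (303 − 1047/4) = 165/4, q_B = (402 − 1047/4) = 561/4, q_S = (342 − 1047/4) = 321/4.
Total output Q = 1047/4, so price P = 444 - 1047/4 = 729/4.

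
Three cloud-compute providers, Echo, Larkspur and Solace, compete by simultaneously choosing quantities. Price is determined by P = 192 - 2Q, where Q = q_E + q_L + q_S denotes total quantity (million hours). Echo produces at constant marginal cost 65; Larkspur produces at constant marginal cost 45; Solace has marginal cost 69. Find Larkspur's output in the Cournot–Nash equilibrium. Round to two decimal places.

23.88

Echo's profit: π_E = (192 - 2Q)q_E - (65q_E). Setting ∂π_E/∂q_E = 0: 127 - 4q_E - 2(q_L + q_S) = 0.
Larkspur's first-order condition: 147 - 4q_L - 2(q_E + q_S) = 0.
Solace's first-order condition: 123 - 4q_S - 2(q_E + q_L) = 0.
Adding the 3 first-order conditions: 397 − 8Q = 0, so Q = 397/8.
Back-substituting: q_E = (127 − 397/4)/2 = 111/8, q_L = (147 − 397/4)/2 = 191/8, q_S = (123 − 397/4)/2 = 95/8.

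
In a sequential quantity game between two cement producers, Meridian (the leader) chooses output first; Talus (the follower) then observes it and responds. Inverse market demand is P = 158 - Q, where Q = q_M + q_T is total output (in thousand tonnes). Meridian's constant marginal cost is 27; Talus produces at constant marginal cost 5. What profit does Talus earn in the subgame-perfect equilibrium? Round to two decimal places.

The follower Talus best-responds to any q_M: π_T = (158 - Q)q_T - 5q_T.
Follower FOC: 153 - q_M - 2q_T = 0, so q_T(q_M) = (153 - q_M)/2.
The leader anticipates this reaction. Substituting into P = 158 - Q gives P = 163/2 - (1/2)q_M, so π_M = (163/2 - (1/2)q_M)q_M - 27q_M.
Leader FOC: 109/2 - q_M = 0, so q_M = 109/2.
Then q_T = (153 - 109/2)/2 = 197/4.
Price P = 158 - 415/4 = 217/4.
Talus's profit: (217/4 - 5)·(197/4) = 2425.5625.

2425.56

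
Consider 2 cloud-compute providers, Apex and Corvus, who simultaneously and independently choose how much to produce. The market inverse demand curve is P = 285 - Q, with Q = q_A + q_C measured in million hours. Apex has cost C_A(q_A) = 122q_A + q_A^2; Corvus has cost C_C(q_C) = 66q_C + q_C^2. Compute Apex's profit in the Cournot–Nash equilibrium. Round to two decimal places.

1666.57

Apex's profit: π_A = (285 - Q)q_A - (122q_A + q_A²). Setting ∂π_A/∂q_A = 0: 163 - 4q_A - (q_C) = 0.
Corvus's profit: π_C = (285 - Q)q_C - (66q_C + q_C²). Setting ∂π_C/∂q_C = 0: 219 - 4q_C - (q_A) = 0.
So q_A = (163 - q_C)/4 and q_C = (219 - q_A)/4.
Substituting one into the other gives q_A = 433/15 and q_C = 713/15.
Price P = 285 - 382/5 = 1043/5.
Apex's profit: (1043/5)·(433/15) - 122·(433/15) - (433/15)² = 1666.5689.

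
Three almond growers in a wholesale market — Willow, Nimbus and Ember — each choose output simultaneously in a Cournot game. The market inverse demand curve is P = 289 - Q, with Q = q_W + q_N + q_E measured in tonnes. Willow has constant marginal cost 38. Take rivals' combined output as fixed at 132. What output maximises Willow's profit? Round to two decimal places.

With rivals' combined output fixed at 132, Willow's profit is π_W = (289 - 132 - q_W)q_W - (38q_W) = (157 - q_W)q_W - (38q_W).
∂π_W/∂q_W = 119 - 2q_W = 0, so q_W = 119/2.

59.50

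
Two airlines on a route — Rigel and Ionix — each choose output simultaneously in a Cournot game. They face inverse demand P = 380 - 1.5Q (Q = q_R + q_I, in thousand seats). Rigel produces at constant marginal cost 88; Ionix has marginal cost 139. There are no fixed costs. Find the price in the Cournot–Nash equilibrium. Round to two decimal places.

202.33

Rigel's profit: π_R = (380 - 1.5Q)q_R - (88q_R). Setting ∂π_R/∂q_R = 0: 292 - 3q_R - (3/2)(q_I) = 0.
Ionix's profit: π_I = (380 - 1.5Q)q_I - (139q_I). Setting ∂π_I/∂q_I = 0: 241 - 3q_I - (3/2)(q_R) = 0.
So q_R = (292 - (3/2)q_I)/3 and q_I = (241 - (3/2)q_R)/3.
Substituting one into the other gives q_R = 686/9 and q_I = 380/9.
Total output Q = 1066/9, so price P = 380 - (3/2)·(1066/9) = 607/3.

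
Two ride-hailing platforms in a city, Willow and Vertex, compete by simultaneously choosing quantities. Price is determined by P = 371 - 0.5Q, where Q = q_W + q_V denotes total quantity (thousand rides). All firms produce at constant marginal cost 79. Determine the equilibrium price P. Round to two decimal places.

A representative firm's profit is π_i = q_i(371 - 0.5Q) - 79q_i.
First-order condition (treating rivals' output as given): 292 - q_i - (1/2)q_j = 0.
With identical firms every q_j equals q_i, so q_j = q_i and 292 = (3/2)q_i, giving q_i = 584/3.
Total output Q = 1168/3, so price P = 371 - (1/2)·(1168/3) = 529/3.

176.33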